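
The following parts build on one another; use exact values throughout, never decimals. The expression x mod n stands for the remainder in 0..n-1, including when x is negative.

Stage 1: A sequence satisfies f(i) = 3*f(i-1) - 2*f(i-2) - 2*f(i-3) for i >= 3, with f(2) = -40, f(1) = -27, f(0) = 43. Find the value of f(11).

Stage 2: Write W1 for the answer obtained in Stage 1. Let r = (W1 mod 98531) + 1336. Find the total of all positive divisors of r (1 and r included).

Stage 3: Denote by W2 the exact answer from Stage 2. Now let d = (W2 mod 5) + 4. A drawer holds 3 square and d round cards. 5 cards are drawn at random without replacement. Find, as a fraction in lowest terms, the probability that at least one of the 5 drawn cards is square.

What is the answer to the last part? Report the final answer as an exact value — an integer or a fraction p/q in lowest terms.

Stage 1: f(3) = 3*(-40) - 2*(-27) - 2*(43) = -152; iterating: f(3)=-152, f(4)=-322, f(5)=-582, f(6)=-798, f(7)=-586, f(8)=1002, f(9)=5774, f(10)=16490, f(11)=35918; answer 35918
Stage 2: W1 = 35918; r = 37254; 37254 = 2 * 3 * 7 * 887; sigma = (1 + 2) * (1 + 3) * (1 + 7) * (1 + 887) = 3 * 4 * 8 * 888 = 85248; answer 85248
Stage 3: W2 = 85248; d = 7; total draws C(10,5) = 252; complement C(7,5) = 21; favorable 252 - 21 = 231; P = 11/12; answer 11/12

11/12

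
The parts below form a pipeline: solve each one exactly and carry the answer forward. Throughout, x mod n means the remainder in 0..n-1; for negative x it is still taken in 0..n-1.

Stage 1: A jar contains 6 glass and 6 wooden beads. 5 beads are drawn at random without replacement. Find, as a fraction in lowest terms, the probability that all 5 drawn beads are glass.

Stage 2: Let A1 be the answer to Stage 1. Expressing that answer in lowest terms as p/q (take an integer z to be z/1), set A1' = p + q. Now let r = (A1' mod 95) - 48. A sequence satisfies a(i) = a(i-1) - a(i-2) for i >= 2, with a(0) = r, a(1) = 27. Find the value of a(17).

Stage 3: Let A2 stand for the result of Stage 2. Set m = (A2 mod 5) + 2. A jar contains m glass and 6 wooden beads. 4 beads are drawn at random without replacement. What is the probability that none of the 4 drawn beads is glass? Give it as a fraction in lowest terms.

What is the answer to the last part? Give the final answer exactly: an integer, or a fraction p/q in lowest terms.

Stage 1: total draws C(12,5) = 792; favorable C(6,5) = 6; P = 1/132; answer 1/132
Stage 2: A1 = 1/132; threaded value p + q = 133; r = -10; a(2) = 1*(27) - 1*(-10) = 37; iterating: a(2)=37, a(3)=10, a(4)=-27, a(5)=-37, a(6)=-10, a(7)=27, a(8)=37, a(9)=10, a(10)=-27, a(11)=-37, a(12)=-10, a(13)=27, a(14)=37, a(15)=10, a(16)=-27, a(17)=-37; answer -37
Stage 3: A2 = -37; m = 5; total draws C(11,4) = 330; favorable C(6,4) = 15; P = 1/22; answer 1/22

1/22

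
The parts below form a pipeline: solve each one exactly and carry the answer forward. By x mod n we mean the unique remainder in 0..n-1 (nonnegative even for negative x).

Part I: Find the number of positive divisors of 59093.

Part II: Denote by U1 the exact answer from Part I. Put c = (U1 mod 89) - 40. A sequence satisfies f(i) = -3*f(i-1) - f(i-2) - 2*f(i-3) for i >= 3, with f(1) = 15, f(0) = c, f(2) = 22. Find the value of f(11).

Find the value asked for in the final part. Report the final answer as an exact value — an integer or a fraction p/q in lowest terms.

36232

Part I: 59093 is prime, so its only divisors are 1 and 59093; count = 2; answer 2
Part II: U1 = 2; c = -38; f(3) = -3*(22) - 1*(15) - 2*(-38) = -5; iterating: f(3)=-5, f(4)=-37, f(5)=72, f(6)=-169, f(7)=509, f(8)=-1502, f(9)=4335, f(10)=-12521, f(11)=36232; answer 36232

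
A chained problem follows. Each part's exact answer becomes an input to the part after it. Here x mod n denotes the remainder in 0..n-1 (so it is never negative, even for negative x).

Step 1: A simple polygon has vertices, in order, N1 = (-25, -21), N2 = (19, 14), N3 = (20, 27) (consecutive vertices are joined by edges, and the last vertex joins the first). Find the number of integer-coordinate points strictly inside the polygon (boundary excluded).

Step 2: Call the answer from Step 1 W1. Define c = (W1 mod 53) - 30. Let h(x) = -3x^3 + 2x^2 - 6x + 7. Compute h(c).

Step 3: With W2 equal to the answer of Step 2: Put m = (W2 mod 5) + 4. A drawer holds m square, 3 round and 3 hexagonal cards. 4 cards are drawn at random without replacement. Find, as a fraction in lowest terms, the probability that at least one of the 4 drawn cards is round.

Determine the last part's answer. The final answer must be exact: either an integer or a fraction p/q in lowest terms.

Step 1: cross terms: (-25*14 - 19*-21)=49, (19*27 - 20*14)=233, (20*-21 - -25*27)=255; twice the area = |537| = 537; area = 537/2; boundary points = 1 + 1 + 3 = 5; strictly interior points = area - boundary/2 + 1 = 267; answer 267
Step 2: W1 = 267; c = -28; -3*(-28)^3 + 2*(-28)^2 - 6*(-28)^1 + 7 = (65856) + (1568) + (168) + (7) = 67599; answer 67599
Step 3: W2 = 67599; m = 8; total draws C(14,4) = 1001; complement C(11,4) = 330; favorable 1001 - 330 = 671; P = 61/91; answer 61/91

61/91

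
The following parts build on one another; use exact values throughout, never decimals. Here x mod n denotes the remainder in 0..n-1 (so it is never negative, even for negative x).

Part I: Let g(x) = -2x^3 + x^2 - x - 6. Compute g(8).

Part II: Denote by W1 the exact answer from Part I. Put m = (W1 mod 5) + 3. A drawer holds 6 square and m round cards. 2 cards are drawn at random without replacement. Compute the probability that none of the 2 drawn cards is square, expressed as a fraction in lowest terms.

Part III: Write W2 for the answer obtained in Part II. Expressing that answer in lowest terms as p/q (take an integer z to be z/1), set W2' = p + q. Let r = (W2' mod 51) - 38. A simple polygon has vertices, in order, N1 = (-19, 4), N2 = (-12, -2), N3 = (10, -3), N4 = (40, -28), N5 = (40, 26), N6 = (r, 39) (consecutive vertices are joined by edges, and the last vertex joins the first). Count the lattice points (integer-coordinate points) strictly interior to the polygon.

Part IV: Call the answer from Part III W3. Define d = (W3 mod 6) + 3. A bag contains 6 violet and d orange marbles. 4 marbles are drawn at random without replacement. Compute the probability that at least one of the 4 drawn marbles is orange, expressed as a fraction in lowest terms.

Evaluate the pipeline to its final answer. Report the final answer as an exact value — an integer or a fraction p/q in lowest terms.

Part I: -2*(8)^3 + 1*(8)^2 - 1*(8)^1 - 6 = (-1024) + (64) + (-8) + (-6) = -974; answer -974
Part II: W1 = -974; m = 4; total draws C(10,2) = 45; favorable C(4,2) = 6; P = 2/15; answer 2/15
Part III: W2 = 2/15; threaded value p + q = 17; r = -21; cross terms: (-19*-2 - -12*4)=86, (-12*-3 - 10*-2)=56, (10*-28 - 40*-3)=-160, (40*26 - 40*-28)=2160, (40*39 - -21*26)=2106, (-21*4 - -19*39)=657; twice the area = |4905| = 4905; area = 4905/2; boundary points = 1 + 1 + 5 + 54 + 1 + 1 = 63; strictly interior points = area - boundary/2 + 1 = 2422; answer 2422
Part IV: W3 = 2422; d = 7; total draws C(13,4) = 715; complement C(6,4) = 15; favorable 715 - 15 = 700; P = 140/143; answer 140/143

140/143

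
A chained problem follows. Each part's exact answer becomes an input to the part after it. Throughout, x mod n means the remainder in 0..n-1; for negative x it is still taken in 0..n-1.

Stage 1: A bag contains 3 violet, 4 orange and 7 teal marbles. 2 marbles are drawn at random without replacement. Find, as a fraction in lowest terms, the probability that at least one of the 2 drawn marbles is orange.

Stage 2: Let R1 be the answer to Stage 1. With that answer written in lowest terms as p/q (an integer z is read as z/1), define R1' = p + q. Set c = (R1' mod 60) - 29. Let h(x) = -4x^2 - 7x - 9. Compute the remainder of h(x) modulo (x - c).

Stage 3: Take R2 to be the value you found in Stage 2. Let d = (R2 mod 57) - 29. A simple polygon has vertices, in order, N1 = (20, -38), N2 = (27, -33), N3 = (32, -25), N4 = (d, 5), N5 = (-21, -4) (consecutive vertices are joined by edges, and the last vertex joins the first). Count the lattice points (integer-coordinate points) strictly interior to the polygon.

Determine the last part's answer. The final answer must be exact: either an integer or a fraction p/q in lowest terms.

Stage 1: total draws C(14,2) = 91; complement C(10,2) = 45; favorable 91 - 45 = 46; P = 46/91; answer 46/91
Stage 2: R1 = 46/91; threaded value p + q = 137; c = -12; remainder = value at the root: -4*(-12)^2 - 7*(-12)^1 - 9 = (-576) + (84) + (-9) = -501; answer -501
Stage 3: R2 = -501; d = -17; cross terms: (20*-33 - 27*-38)=366, (27*-25 - 32*-33)=381, (32*5 - -17*-25)=-265, (-17*-4 - -21*5)=173, (-21*-38 - 20*-4)=878; twice the area = |1533| = 1533; area = 1533/2; boundary points = 1 + 1 + 1 + 1 + 1 = 5; strictly interior points = area - boundary/2 + 1 = 765; answer 765

765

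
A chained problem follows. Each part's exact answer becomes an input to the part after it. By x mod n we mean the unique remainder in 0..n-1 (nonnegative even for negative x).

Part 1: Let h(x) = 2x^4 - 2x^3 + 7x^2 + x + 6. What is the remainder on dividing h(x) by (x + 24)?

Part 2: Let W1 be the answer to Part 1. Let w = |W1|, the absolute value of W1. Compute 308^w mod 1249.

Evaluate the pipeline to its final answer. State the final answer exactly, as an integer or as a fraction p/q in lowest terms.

1

Part 1: remainder = value at the root: 2*(-24)^4 - 2*(-24)^3 + 7*(-24)^2 + 1*(-24)^1 + 6 = (663552) + (27648) + (4032) + (-24) + (6) = 695214; answer 695214
Part 2: W1 = 695214; w = 695214; squarings mod 1249: 308^1=308, 308^2=1189, 308^4=1102, 308^8=376, 308^16=239, 308^32=916, 308^64=977, 308^128=293, 308^256=917, 308^512=312, 308^1024=1171, 308^2048=1088, 308^4096=941, 308^8192=1189, 308^16384=1102, 308^32768=376, 308^65536=239, 308^131072=916, 308^262144=977, 308^524288=293; 308^695214 = 308^2 * 308^4 * 308^8 * 308^32 * 308^128 * 308^256 * 308^512 * 308^2048 * 308^4096 * 308^32768 * 308^131072 * 308^524288 = 1 (mod 1249); answer 1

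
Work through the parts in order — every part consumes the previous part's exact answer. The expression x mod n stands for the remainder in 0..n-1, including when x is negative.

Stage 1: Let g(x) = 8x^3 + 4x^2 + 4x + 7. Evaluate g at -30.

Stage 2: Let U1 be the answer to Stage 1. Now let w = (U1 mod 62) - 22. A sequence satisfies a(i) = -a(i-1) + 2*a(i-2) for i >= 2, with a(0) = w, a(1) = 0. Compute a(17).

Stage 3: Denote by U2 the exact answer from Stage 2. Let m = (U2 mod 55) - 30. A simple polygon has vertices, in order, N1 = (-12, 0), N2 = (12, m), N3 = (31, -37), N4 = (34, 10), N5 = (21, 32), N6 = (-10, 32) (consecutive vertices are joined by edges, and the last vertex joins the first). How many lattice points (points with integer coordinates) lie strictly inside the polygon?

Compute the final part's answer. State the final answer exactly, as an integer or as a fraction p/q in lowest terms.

Stage 1: 8*(-30)^3 + 4*(-30)^2 + 4*(-30)^1 + 7 = (-216000) + (3600) + (-120) + (7) = -212513; answer -212513
Stage 2: U1 = -212513; w = 1; a(2) = -1*(0) + 2*(1) = 2; iterating: a(2)=2, a(3)=-2, a(4)=6, a(5)=-10, a(6)=22, a(7)=-42, a(8)=86, a(9)=-170, a(10)=342, a(11)=-682, a(12)=1366, a(13)=-2730, a(14)=5462, a(15)=-10922, a(16)=21846, a(17)=-43690; answer -43690
Stage 3: U2 = -43690; m = 5; cross terms: (-12*5 - 12*0)=-60, (12*-37 - 31*5)=-599, (31*10 - 34*-37)=1568, (34*32 - 21*10)=878, (21*32 - -10*32)=992, (-10*0 - -12*32)=384; twice the area = |3163| = 3163; area = 3163/2; boundary points = 1 + 1 + 1 + 1 + 31 + 2 = 37; strictly interior points = area - boundary/2 + 1 = 1564; answer 1564

1564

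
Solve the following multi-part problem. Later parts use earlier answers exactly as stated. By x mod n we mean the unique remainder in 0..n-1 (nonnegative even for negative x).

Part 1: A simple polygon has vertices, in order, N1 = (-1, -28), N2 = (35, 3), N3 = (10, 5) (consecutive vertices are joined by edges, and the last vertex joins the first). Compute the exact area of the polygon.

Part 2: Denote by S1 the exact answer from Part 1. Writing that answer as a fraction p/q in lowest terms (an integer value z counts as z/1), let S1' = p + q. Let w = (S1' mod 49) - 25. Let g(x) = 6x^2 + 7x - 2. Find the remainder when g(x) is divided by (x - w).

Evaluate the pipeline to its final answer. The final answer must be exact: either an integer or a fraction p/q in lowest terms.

Part 1: cross terms: (-1*3 - 35*-28)=977, (35*5 - 10*3)=145, (10*-28 - -1*5)=-275; twice the area = |847| = 847; area = 847/2; answer 847/2
Part 2: S1 = 847/2; threaded value p + q = 849; w = -9; remainder = value at the root: 6*(-9)^2 + 7*(-9)^1 - 2 = (486) + (-63) + (-2) = 421; answer 421

421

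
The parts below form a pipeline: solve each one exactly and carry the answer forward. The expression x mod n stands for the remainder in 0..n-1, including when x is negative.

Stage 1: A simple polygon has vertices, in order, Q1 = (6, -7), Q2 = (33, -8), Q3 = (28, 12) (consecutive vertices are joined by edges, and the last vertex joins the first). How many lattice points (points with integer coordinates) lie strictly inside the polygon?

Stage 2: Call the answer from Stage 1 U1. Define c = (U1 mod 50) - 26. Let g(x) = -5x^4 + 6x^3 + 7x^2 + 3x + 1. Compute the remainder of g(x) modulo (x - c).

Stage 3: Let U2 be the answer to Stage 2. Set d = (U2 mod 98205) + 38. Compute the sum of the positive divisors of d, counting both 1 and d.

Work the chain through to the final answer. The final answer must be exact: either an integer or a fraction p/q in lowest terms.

Stage 1: cross terms: (6*-8 - 33*-7)=183, (33*12 - 28*-8)=620, (28*-7 - 6*12)=-268; twice the area = |535| = 535; area = 535/2; boundary points = 1 + 5 + 1 = 7; strictly interior points = area - boundary/2 + 1 = 265; answer 265
Stage 2: U1 = 265; c = -11; remainder = value at the root: -5*(-11)^4 + 6*(-11)^3 + 7*(-11)^2 + 3*(-11)^1 + 1 = (-73205) + (-7986) + (847) + (-33) + (1) = -80376; answer -80376
Stage 3: U2 = -80376; d = 17867; 17867 = 17 * 1051; sigma = (1 + 17) * (1 + 1051) = 18 * 1052 = 18936; answer 18936

18936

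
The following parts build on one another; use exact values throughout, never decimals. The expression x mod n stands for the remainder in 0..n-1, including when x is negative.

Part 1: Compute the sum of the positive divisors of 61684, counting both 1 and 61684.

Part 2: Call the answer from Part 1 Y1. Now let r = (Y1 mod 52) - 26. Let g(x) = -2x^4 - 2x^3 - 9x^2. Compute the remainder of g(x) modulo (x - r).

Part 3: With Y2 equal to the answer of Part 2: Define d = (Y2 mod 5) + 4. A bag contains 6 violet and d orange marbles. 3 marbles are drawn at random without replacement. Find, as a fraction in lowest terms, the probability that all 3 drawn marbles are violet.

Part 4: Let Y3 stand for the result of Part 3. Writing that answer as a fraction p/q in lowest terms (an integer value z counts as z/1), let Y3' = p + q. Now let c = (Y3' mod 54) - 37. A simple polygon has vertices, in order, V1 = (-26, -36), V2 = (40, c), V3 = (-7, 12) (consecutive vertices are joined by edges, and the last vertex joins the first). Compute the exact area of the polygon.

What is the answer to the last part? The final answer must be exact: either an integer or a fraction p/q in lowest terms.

1242

Part 1: 61684 = 2^2 * 7 * 2203; sigma = (1 + 2 + 4) * (1 + 7) * (1 + 2203) = 7 * 8 * 2204 = 123424; answer 123424
Part 2: Y1 = 123424; r = 2; remainder = value at the root: -2*(2)^4 - 2*(2)^3 - 9*(2)^2 = (-32) + (-16) + (-36) = -84; answer -84
Part 3: Y2 = -84; d = 5; total draws C(11,3) = 165; favorable C(6,3) = 20; P = 4/33; answer 4/33
Part 4: Y3 = 4/33; threaded value p + q = 37; c = 0; cross terms: (-26*0 - 40*-36)=1440, (40*12 - -7*0)=480, (-7*-36 - -26*12)=564; twice the area = |2484| = 2484; area = 1242; answer 1242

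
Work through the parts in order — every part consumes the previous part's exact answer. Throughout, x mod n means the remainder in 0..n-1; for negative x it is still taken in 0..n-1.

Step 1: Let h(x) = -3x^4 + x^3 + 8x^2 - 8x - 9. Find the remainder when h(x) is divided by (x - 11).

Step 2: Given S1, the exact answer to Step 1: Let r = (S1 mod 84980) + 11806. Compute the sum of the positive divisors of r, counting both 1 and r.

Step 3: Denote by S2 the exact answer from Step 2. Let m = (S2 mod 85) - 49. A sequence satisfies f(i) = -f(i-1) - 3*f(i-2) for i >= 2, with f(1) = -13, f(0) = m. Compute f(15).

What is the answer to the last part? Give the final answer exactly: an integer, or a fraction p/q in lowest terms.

-70837

Step 1: remainder = value at the root: -3*(11)^4 + 1*(11)^3 + 8*(11)^2 - 8*(11)^1 - 9 = (-43923) + (1331) + (968) + (-88) + (-9) = -41721; answer -41721
Step 2: S1 = -41721; r = 55065; 55065 = 3 * 5 * 3671; sigma = (1 + 3) * (1 + 5) * (1 + 3671) = 4 * 6 * 3672 = 88128; answer 88128
Step 3: S2 = 88128; m = 19; f(2) = -1*(-13) - 3*(19) = -44; iterating: f(2)=-44, f(3)=83, f(4)=49, f(5)=-298, f(6)=151, f(7)=743, f(8)=-1196, f(9)=-1033, f(10)=4621, f(11)=-1522, f(12)=-12341, f(13)=16907, f(14)=20116, f(15)=-70837; answer -70837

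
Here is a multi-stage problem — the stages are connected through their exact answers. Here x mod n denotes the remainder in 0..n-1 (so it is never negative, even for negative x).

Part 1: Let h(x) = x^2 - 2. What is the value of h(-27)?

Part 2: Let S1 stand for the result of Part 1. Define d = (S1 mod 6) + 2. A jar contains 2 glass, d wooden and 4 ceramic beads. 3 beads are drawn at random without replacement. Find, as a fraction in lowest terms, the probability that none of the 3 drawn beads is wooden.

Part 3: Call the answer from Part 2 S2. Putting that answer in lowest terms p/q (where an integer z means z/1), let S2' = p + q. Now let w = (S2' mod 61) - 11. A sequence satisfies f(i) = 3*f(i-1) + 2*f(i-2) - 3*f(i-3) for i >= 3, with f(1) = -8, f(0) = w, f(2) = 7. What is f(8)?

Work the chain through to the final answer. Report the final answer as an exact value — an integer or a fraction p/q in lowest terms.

-12238

Part 1: 1*(-27)^2 - 2 = (729) + (-2) = 727; answer 727
Part 2: S1 = 727; d = 3; total draws C(9,3) = 84; favorable C(6,3) = 20; P = 5/21; answer 5/21
Part 3: S2 = 5/21; threaded value p + q = 26; w = 15; f(3) = 3*(7) + 2*(-8) - 3*(15) = -40; iterating: f(3)=-40, f(4)=-82, f(5)=-347, f(6)=-1085, f(7)=-3703, f(8)=-12238; answer -12238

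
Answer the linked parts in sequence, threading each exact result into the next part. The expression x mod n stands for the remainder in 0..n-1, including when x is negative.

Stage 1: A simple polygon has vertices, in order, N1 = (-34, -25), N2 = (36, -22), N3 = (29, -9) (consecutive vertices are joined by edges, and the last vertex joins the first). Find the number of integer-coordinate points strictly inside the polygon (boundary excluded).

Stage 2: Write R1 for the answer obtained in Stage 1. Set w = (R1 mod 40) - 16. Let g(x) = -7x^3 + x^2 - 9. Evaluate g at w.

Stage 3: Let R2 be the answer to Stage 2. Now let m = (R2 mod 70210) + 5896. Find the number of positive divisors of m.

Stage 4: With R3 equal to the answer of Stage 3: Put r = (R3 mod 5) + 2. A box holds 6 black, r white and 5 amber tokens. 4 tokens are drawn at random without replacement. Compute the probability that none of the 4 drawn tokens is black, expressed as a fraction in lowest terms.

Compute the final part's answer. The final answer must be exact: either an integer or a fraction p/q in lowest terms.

Stage 1: cross terms: (-34*-22 - 36*-25)=1648, (36*-9 - 29*-22)=314, (29*-25 - -34*-9)=-1031; twice the area = |931| = 931; area = 931/2; boundary points = 1 + 1 + 1 = 3; strictly interior points = area - boundary/2 + 1 = 465; answer 465
Stage 2: R1 = 465; w = 9; -7*(9)^3 + 1*(9)^2 - 9 = (-5103) + (81) + (-9) = -5031; answer -5031
Stage 3: R2 = -5031; m = 71075; 71075 = 5^2 * 2843; number of divisors = (2+1) * (1+1) = 6; answer 6
Stage 4: R3 = 6; r = 3; total draws C(14,4) = 1001; favorable C(8,4) = 70; P = 10/143; answer 10/143

10/143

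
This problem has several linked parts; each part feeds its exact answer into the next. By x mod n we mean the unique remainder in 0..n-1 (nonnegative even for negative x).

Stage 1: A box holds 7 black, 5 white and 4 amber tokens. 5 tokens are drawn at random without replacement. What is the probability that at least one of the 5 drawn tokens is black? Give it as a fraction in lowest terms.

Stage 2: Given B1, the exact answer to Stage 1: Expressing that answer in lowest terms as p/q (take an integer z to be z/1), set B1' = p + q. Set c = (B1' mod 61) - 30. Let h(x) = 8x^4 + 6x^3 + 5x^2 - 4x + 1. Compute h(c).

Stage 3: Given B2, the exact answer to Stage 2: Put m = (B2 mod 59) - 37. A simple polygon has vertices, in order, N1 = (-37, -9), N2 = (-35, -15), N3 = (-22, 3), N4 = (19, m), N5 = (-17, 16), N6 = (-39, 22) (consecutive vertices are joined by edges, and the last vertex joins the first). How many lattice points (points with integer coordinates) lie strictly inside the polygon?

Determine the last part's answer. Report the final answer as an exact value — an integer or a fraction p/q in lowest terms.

Stage 1: total draws C(16,5) = 4368; complement C(9,5) = 126; favorable 4368 - 126 = 4242; P = 101/104; answer 101/104
Stage 2: B1 = 101/104; threaded value p + q = 205; c = -8; 8*(-8)^4 + 6*(-8)^3 + 5*(-8)^2 - 4*(-8)^1 + 1 = (32768) + (-3072) + (320) + (32) + (1) = 30049; answer 30049
Stage 3: B2 = 30049; m = -19; cross terms: (-37*-15 - -35*-9)=240, (-35*3 - -22*-15)=-435, (-22*-19 - 19*3)=361, (19*16 - -17*-19)=-19, (-17*22 - -39*16)=250, (-39*-9 - -37*22)=1165; twice the area = |1562| = 1562; area = 781; boundary points = 2 + 1 + 1 + 1 + 2 + 1 = 8; strictly interior points = area - boundary/2 + 1 = 778; answer 778

778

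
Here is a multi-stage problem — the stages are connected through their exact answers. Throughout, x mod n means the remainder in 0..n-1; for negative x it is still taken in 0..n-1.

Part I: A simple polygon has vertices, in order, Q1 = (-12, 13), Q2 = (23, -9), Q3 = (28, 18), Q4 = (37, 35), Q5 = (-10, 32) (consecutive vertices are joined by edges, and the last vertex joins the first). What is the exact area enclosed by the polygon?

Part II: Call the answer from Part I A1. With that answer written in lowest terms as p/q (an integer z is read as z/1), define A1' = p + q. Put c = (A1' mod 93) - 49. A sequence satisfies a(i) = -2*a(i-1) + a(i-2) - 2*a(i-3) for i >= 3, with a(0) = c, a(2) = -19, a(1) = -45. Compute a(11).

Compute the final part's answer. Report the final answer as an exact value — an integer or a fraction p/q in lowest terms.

-122381

Part I: cross terms: (-12*-9 - 23*13)=-191, (23*18 - 28*-9)=666, (28*35 - 37*18)=314, (37*32 - -10*35)=1534, (-10*13 - -12*32)=254; twice the area = |2577| = 2577; area = 2577/2; answer 2577/2
Part II: A1 = 2577/2; threaded value p + q = 2579; c = 19; a(3) = -2*(-19) + 1*(-45) - 2*(19) = -45; iterating: a(3)=-45, a(4)=161, a(5)=-329, a(6)=909, a(7)=-2469, a(8)=6505, a(9)=-17297, a(10)=46037, a(11)=-122381; answer -122381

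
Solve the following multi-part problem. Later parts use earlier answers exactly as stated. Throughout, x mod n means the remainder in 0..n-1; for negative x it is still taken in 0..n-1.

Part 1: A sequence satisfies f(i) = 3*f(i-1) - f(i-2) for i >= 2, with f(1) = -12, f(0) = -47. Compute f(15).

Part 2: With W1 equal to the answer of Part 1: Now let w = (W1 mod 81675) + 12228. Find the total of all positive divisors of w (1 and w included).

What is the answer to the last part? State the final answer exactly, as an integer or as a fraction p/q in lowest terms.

Part 1: f(2) = 3*(-12) - 1*(-47) = 11; iterating: f(2)=11, f(3)=45, f(4)=124, f(5)=327, f(6)=857, f(7)=2244, f(8)=5875, f(9)=15381, f(10)=40268, f(11)=105423, f(12)=276001, f(13)=722580, f(14)=1891739, f(15)=4952637; answer 4952637
Part 2: W1 = 4952637; w = 64365; 64365 = 3 * 5 * 7 * 613; sigma = (1 + 3) * (1 + 5) * (1 + 7) * (1 + 613) = 4 * 6 * 8 * 614 = 117888; answer 117888

117888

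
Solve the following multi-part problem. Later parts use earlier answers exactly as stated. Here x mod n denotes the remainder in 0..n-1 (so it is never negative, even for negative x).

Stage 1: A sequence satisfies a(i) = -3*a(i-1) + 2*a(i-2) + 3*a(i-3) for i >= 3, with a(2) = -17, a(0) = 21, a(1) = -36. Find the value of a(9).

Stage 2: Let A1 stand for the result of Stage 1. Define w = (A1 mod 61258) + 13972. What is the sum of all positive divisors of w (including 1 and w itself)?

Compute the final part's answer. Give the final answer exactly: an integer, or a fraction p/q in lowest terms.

Stage 1: a(3) = -3*(-17) + 2*(-36) + 3*(21) = 42; iterating: a(3)=42, a(4)=-268, a(5)=837, a(6)=-2921, a(7)=9633, a(8)=-32230, a(9)=107193; answer 107193
Stage 2: A1 = 107193; w = 59907; 59907 = 3 * 19 * 1051; sigma = (1 + 3) * (1 + 19) * (1 + 1051) = 4 * 20 * 1052 = 84160; answer 84160

84160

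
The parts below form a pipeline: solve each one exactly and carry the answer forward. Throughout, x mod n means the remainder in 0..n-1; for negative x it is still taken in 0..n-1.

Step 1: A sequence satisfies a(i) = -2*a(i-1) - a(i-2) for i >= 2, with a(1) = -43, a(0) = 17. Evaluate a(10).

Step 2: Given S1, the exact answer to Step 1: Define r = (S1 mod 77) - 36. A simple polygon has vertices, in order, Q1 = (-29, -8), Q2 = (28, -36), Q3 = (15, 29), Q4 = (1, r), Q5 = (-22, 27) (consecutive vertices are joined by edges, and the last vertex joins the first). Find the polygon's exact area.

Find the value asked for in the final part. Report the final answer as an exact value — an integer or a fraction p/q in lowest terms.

3947/2

Step 1: a(2) = -2*(-43) - 1*(17) = 69; iterating: a(2)=69, a(3)=-95, a(4)=121, a(5)=-147, a(6)=173, a(7)=-199, a(8)=225, a(9)=-251, a(10)=277; answer 277
Step 2: S1 = 277; r = 10; cross terms: (-29*-36 - 28*-8)=1268, (28*29 - 15*-36)=1352, (15*10 - 1*29)=121, (1*27 - -22*10)=247, (-22*-8 - -29*27)=959; twice the area = |3947| = 3947; area = 3947/2; answer 3947/2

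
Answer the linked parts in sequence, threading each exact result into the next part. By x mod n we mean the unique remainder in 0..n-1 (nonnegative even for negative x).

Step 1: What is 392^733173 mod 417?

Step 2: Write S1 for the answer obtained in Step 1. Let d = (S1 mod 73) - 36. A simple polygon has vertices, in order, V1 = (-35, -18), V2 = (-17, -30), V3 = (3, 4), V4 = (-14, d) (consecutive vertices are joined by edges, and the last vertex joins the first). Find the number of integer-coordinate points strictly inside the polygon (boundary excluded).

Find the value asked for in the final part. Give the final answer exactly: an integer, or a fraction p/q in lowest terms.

495

Step 1: squarings mod 417: 392^1=392, 392^2=208, 392^4=313, 392^8=391, 392^16=259, 392^32=361, 392^64=217, 392^128=385, 392^256=190, 392^512=238, 392^1024=349, 392^2048=37, 392^4096=118, 392^8192=163, 392^16384=298, 392^32768=400, 392^65536=289, 392^131072=121, 392^262144=46, 392^524288=31; 392^733173 = 392^1 * 392^4 * 392^16 * 392^32 * 392^64 * 392^128 * 392^256 * 392^512 * 392^1024 * 392^2048 * 392^8192 * 392^65536 * 392^131072 * 392^524288 = 326 (mod 417); answer 326
Step 2: S1 = 326; d = -2; cross terms: (-35*-30 - -17*-18)=744, (-17*4 - 3*-30)=22, (3*-2 - -14*4)=50, (-14*-18 - -35*-2)=182; twice the area = |998| = 998; area = 499; boundary points = 6 + 2 + 1 + 1 = 10; strictly interior points = area - boundary/2 + 1 = 495; answer 495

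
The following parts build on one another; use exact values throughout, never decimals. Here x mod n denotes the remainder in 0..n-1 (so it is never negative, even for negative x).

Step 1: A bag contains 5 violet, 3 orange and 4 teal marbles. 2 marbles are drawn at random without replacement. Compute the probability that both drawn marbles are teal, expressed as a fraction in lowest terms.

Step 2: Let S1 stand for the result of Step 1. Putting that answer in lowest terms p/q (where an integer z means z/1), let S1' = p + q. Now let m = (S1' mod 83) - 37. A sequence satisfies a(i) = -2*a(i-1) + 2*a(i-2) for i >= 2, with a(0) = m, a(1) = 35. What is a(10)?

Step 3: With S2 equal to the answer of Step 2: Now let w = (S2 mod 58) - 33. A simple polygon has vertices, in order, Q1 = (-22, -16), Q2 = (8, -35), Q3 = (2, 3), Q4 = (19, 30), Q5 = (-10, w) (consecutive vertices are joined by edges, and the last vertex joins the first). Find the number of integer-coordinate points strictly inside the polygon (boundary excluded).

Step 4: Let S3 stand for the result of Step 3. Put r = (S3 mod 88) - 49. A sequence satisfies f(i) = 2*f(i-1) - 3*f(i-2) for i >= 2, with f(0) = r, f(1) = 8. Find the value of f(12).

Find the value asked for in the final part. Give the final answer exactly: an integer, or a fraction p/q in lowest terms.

-23405

Step 1: total draws C(12,2) = 66; favorable C(4,2) = 6; P = 1/11; answer 1/11
Step 2: S1 = 1/11; threaded value p + q = 12; m = -25; a(2) = -2*(35) + 2*(-25) = -120; iterating: a(2)=-120, a(3)=310, a(4)=-860, a(5)=2340, a(6)=-6400, a(7)=17480, a(8)=-47760, a(9)=130480, a(10)=-356480; answer -356480
Step 3: S2 = -356480; w = 13; cross terms: (-22*-35 - 8*-16)=898, (8*3 - 2*-35)=94, (2*30 - 19*3)=3, (19*13 - -10*30)=547, (-10*-16 - -22*13)=446; twice the area = |1988| = 1988; area = 994; boundary points = 1 + 2 + 1 + 1 + 1 = 6; strictly interior points = area - boundary/2 + 1 = 992; answer 992
Step 4: S3 = 992; r = -25; f(2) = 2*(8) - 3*(-25) = 91; iterating: f(2)=91, f(3)=158, f(4)=43, f(5)=-388, f(6)=-905, f(7)=-646, f(8)=1423, f(9)=4784, f(10)=5299, f(11)=-3754, f(12)=-23405; answer -23405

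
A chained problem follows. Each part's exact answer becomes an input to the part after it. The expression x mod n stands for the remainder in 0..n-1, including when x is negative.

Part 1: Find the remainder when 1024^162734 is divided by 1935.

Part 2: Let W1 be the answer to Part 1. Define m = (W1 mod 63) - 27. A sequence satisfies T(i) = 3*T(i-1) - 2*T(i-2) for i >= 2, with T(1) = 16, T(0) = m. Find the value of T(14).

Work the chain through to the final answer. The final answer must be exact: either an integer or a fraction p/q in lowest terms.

Part 1: squarings mod 1935: 1024^1=1024, 1024^2=1741, 1024^4=871, 1024^8=121, 1024^16=1096, 1024^32=1516, 1024^64=1411, 1024^128=1741, 1024^256=871, 1024^512=121, 1024^1024=1096, 1024^2048=1516, 1024^4096=1411, 1024^8192=1741, 1024^16384=871, 1024^32768=121, 1024^65536=1096, 1024^131072=1516; 1024^162734 = 1024^2 * 1024^4 * 1024^8 * 1024^32 * 1024^128 * 1024^256 * 1024^512 * 1024^2048 * 1024^4096 * 1024^8192 * 1024^16384 * 1024^131072 = 256 (mod 1935); answer 256
Part 2: W1 = 256; m = -23; T(2) = 3*(16) - 2*(-23) = 94; iterating: T(2)=94, T(3)=250, T(4)=562, T(5)=1186, T(6)=2434, T(7)=4930, T(8)=9922, T(9)=19906, T(10)=39874, T(11)=79810, T(12)=159682, T(13)=319426, T(14)=638914; answer 638914

638914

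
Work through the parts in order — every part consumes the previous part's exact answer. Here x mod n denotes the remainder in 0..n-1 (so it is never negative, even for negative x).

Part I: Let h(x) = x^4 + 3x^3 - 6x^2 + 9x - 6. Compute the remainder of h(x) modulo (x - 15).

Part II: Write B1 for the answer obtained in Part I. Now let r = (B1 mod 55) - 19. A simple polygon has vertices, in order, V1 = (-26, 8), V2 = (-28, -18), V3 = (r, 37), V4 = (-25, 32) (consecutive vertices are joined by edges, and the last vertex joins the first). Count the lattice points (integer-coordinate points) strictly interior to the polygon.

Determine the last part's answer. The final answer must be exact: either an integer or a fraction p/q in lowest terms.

Part I: remainder = value at the root: 1*(15)^4 + 3*(15)^3 - 6*(15)^2 + 9*(15)^1 - 6 = (50625) + (10125) + (-1350) + (135) + (-6) = 59529; answer 59529
Part II: B1 = 59529; r = 0; cross terms: (-26*-18 - -28*8)=692, (-28*37 - 0*-18)=-1036, (0*32 - -25*37)=925, (-25*8 - -26*32)=632; twice the area = |1213| = 1213; area = 1213/2; boundary points = 2 + 1 + 5 + 1 = 9; strictly interior points = area - boundary/2 + 1 = 603; answer 603

603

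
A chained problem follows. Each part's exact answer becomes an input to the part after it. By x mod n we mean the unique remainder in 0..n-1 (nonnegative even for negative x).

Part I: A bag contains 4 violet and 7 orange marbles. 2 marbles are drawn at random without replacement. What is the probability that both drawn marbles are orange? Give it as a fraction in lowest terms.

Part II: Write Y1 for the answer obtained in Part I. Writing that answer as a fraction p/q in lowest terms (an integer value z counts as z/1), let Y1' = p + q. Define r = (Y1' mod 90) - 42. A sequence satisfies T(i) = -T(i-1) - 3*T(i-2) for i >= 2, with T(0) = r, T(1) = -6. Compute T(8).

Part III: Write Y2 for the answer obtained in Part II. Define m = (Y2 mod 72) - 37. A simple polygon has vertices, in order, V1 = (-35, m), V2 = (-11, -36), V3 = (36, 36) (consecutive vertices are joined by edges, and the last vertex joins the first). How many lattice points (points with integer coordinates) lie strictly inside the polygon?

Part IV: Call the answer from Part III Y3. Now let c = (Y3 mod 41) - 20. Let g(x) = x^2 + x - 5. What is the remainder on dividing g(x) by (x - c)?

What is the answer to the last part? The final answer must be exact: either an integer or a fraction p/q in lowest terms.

Part I: total draws C(11,2) = 55; favorable C(7,2) = 21; P = 21/55; answer 21/55
Part II: Y1 = 21/55; threaded value p + q = 76; r = 34; T(2) = -1*(-6) - 3*(34) = -96; iterating: T(2)=-96, T(3)=114, T(4)=174, T(5)=-516, T(6)=-6, T(7)=1554, T(8)=-1536; answer -1536
Part III: Y2 = -1536; m = 11; cross terms: (-35*-36 - -11*11)=1381, (-11*36 - 36*-36)=900, (36*11 - -35*36)=1656; twice the area = |3937| = 3937; area = 3937/2; boundary points = 1 + 1 + 1 = 3; strictly interior points = area - boundary/2 + 1 = 1968; answer 1968
Part IV: Y3 = 1968; c = -20; remainder = value at the root: 1*(-20)^2 + 1*(-20)^1 - 5 = (400) + (-20) + (-5) = 375; answer 375

375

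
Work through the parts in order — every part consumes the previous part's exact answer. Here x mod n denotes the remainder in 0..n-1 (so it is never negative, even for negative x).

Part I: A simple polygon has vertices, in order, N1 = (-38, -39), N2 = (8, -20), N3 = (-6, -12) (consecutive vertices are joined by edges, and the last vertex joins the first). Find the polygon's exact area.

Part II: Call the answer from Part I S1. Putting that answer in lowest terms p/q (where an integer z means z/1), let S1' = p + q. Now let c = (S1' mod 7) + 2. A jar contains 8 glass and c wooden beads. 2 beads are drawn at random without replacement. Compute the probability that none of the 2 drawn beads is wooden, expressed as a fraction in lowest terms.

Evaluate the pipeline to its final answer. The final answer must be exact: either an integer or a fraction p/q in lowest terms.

14/39

Part I: cross terms: (-38*-20 - 8*-39)=1072, (8*-12 - -6*-20)=-216, (-6*-39 - -38*-12)=-222; twice the area = |634| = 634; area = 317; answer 317
Part II: S1 = 317; threaded value p + q = 318; c = 5; total draws C(13,2) = 78; favorable C(8,2) = 28; P = 14/39; answer 14/39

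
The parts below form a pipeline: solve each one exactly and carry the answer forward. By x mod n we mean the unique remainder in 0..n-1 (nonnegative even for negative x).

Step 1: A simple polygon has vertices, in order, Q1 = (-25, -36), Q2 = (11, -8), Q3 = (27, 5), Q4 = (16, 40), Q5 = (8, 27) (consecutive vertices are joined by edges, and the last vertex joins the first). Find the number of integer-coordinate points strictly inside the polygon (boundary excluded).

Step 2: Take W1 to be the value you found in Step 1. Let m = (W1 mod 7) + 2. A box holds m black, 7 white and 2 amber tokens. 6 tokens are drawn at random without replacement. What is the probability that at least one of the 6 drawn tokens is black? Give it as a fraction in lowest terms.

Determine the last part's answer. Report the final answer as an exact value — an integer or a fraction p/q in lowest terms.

Step 1: cross terms: (-25*-8 - 11*-36)=596, (11*5 - 27*-8)=271, (27*40 - 16*5)=1000, (16*27 - 8*40)=112, (8*-36 - -25*27)=387; twice the area = |2366| = 2366; area = 1183; boundary points = 4 + 1 + 1 + 1 + 3 = 10; strictly interior points = area - boundary/2 + 1 = 1179; answer 1179
Step 2: W1 = 1179; m = 5; total draws C(14,6) = 3003; complement C(9,6) = 84; favorable 3003 - 84 = 2919; P = 139/143; answer 139/143

139/143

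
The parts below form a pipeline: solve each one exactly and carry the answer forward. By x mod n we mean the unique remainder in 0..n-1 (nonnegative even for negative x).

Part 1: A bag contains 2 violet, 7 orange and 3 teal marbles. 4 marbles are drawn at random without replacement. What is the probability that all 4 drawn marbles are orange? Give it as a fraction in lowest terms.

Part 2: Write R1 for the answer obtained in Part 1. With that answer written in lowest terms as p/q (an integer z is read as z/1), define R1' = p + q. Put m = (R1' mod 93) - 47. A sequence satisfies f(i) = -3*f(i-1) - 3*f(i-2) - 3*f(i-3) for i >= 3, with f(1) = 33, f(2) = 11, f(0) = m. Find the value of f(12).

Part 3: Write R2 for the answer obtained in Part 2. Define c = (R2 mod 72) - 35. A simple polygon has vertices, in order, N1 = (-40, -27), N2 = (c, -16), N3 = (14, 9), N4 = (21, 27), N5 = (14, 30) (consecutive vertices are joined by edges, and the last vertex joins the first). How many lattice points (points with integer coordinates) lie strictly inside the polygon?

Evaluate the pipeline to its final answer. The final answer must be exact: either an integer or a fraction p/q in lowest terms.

Part 1: total draws C(12,4) = 495; favorable C(7,4) = 35; P = 7/99; answer 7/99
Part 2: R1 = 7/99; threaded value p + q = 106; m = -34; f(3) = -3*(11) - 3*(33) - 3*(-34) = -30; iterating: f(3)=-30, f(4)=-42, f(5)=183, f(6)=-333, f(7)=576, f(8)=-1278, f(9)=3105, f(10)=-7209, f(11)=16146, f(12)=-36126; answer -36126
Part 3: R2 = -36126; c = -17; cross terms: (-40*-16 - -17*-27)=181, (-17*9 - 14*-16)=71, (14*27 - 21*9)=189, (21*30 - 14*27)=252, (14*-27 - -40*30)=822; twice the area = |1515| = 1515; area = 1515/2; boundary points = 1 + 1 + 1 + 1 + 3 = 7; strictly interior points = area - boundary/2 + 1 = 755; answer 755

755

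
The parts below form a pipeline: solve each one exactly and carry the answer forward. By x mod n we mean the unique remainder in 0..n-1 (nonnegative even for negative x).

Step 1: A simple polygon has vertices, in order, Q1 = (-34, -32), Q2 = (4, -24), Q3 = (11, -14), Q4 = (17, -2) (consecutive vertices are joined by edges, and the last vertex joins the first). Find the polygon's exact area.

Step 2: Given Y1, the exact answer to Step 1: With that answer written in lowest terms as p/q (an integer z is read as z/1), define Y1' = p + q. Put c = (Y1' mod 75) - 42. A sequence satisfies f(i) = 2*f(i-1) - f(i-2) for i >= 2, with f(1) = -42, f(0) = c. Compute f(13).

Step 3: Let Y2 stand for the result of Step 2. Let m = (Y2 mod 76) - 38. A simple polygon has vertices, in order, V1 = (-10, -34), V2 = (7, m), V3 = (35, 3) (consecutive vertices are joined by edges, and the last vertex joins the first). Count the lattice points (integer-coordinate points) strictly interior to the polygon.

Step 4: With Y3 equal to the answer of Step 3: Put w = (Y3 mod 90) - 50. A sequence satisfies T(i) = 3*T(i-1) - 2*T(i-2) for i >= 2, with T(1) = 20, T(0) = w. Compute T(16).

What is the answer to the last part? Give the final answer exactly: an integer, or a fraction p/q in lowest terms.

Step 1: cross terms: (-34*-24 - 4*-32)=944, (4*-14 - 11*-24)=208, (11*-2 - 17*-14)=216, (17*-32 - -34*-2)=-612; twice the area = |756| = 756; area = 378; answer 378
Step 2: Y1 = 378; threaded value p + q = 379; c = -38; f(2) = 2*(-42) - 1*(-38) = -46; iterating: f(2)=-46, f(3)=-50, f(4)=-54, f(5)=-58, f(6)=-62, f(7)=-66, f(8)=-70, f(9)=-74, f(10)=-78, f(11)=-82, f(12)=-86, f(13)=-90; answer -90
Step 3: Y2 = -90; m = 24; cross terms: (-10*24 - 7*-34)=-2, (7*3 - 35*24)=-819, (35*-34 - -10*3)=-1160; twice the area = |-1981| = 1981; area = 1981/2; boundary points = 1 + 7 + 1 = 9; strictly interior points = area - boundary/2 + 1 = 987; answer 987
Step 4: Y3 = 987; w = 37; T(2) = 3*(20) - 2*(37) = -14; iterating: T(2)=-14, T(3)=-82, T(4)=-218, T(5)=-490, T(6)=-1034, T(7)=-2122, T(8)=-4298, T(9)=-8650, T(10)=-17354, T(11)=-34762, T(12)=-69578, T(13)=-139210, T(14)=-278474, T(15)=-557002, T(16)=-1114058; answer -1114058

-1114058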